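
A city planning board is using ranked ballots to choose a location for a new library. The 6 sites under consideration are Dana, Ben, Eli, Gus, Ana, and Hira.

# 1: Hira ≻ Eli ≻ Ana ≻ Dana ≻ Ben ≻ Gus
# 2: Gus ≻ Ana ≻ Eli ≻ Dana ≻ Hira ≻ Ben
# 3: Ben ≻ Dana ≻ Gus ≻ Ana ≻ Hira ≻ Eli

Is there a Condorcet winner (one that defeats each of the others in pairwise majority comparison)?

No

Head-to-head results (3 voters total):
Dana vs Ben: Dana wins 2–1.
Dana vs Eli: Eli wins 2–1.
Dana vs Gus: Dana wins 2–1.
Dana vs Ana: Ana wins 2–1.
Dana vs Hira: Dana wins 2–1.
Ben vs Eli: Eli wins 2–1.
Ben vs Gus: Ben wins 2–1.
Ben vs Ana: Ana wins 2–1.
Ben vs Hira: Hira wins 2–1.
Eli vs Gus: Gus wins 2–1.
Eli vs Ana: Ana wins 2–1.
Eli vs Hira: Hira wins 2–1.
Gus vs Ana: Gus wins 2–1.
Gus vs Hira: Gus wins 2–1.
Ana vs Hira: Ana wins 2–1.
No candidate beats all others: Dana beats Gus beats Eli beats Dana, a majority cycle.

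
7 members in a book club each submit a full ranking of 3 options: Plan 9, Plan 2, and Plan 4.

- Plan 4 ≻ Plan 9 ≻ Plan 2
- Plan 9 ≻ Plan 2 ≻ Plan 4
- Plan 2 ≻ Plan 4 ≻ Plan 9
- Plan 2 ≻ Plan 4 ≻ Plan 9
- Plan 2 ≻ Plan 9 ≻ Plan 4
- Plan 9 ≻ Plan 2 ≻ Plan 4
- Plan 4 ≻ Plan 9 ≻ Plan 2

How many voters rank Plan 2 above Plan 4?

5

Ballots ranking Plan 2 above Plan 4: 5.
Ballots ranking Plan 4 above Plan 2: 2.
So 5 of 7 voters prefer Plan 2 to Plan 4.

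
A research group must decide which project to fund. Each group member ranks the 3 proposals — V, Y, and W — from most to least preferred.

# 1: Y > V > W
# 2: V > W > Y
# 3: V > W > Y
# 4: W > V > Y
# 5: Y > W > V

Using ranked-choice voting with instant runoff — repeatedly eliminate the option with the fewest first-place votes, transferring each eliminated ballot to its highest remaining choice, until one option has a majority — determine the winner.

Round 1: V 2, Y 2, W 1. W has the fewest and is eliminated.
Round 2: V 3, Y 2. V has a majority.

V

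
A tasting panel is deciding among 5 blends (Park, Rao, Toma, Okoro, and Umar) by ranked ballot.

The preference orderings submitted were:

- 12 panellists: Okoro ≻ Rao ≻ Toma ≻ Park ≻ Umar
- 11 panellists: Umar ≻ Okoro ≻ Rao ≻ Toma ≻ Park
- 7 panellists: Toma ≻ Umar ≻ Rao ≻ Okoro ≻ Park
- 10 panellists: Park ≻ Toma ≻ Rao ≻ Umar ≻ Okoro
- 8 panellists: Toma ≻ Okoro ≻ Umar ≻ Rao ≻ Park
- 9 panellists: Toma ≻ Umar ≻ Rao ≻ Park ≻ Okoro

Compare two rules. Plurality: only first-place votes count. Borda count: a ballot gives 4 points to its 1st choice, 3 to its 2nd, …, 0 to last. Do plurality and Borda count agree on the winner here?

Yes

Plurality first-place counts: Park 10, Rao 0, Toma 24, Okoro 12, Umar 11 → Toma.
Borda totals: Park 61, Rao 118, Toma 161, Okoro 112, Umar 118 → Toma.
The two rules agree on Toma.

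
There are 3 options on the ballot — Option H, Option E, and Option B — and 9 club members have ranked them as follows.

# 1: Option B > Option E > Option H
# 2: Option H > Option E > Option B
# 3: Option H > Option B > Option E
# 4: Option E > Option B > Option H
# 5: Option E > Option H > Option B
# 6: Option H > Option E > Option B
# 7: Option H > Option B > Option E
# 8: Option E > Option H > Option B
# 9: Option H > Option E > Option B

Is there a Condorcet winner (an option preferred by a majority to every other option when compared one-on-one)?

Yes

Head-to-head results (9 voters total):
Option H vs Option E: Option H wins 5–4.
Option H vs Option B: Option H wins 7–2.
Option E vs Option B: Option E wins 6–3.
Option H beats each rival — Option E (5–4), Option B (7–2) — so Option H is the Condorcet winner.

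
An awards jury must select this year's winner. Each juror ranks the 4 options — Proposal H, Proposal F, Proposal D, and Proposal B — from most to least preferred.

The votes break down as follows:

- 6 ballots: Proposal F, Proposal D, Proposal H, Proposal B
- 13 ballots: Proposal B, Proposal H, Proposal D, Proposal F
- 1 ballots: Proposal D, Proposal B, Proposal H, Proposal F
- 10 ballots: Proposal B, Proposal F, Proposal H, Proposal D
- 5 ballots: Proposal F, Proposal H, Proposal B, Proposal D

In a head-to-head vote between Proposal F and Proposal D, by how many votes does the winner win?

7

Ballots ranking Proposal F above Proposal D: 6+10+5 = 21.
Ballots ranking Proposal D above Proposal F: 13+1 = 14.
Proposal F wins 21–14, a margin of 7.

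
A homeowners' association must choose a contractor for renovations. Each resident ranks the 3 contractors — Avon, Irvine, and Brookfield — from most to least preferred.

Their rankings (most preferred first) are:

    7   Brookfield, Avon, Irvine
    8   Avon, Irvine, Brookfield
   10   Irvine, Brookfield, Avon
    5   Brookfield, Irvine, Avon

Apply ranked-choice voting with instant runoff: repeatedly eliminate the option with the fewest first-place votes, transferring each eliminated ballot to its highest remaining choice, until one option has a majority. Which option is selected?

Round 1: Brookfield 12, Irvine 10, Avon 8. Avon has the fewest and is eliminated.
Round 2: Irvine 18, Brookfield 12. Irvine has a majority.

Irvine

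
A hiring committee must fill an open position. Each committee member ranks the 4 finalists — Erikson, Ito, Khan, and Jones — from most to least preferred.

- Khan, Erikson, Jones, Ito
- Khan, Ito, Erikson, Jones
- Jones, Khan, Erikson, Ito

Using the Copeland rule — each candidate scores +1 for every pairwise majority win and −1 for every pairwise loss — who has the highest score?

Pairwise results:
  Erikson vs Ito: Erikson wins 2–1.
  Erikson vs Khan: Khan wins 3–0.
  Erikson vs Jones: Erikson wins 2–1.
  Ito vs Khan: Khan wins 3–0.
  Ito vs Jones: Jones wins 2–1.
  Khan vs Jones: Khan wins 2–1.
Copeland scores (wins − losses):
  Erikson: 2 − 1 = 1
  Ito: 0 − 3 = -3
  Khan: 3 − 0 = 3
  Jones: 1 − 2 = -1
Khan has the best Copeland score.

Khan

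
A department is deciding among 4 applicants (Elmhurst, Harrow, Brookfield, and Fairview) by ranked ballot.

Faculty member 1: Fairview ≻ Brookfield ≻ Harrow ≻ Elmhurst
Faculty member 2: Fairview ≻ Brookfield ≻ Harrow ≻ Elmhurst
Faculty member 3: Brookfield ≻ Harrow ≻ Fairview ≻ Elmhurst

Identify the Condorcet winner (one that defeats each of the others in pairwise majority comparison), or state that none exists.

Head-to-head results (3 voters total):
Elmhurst vs Harrow: Harrow wins 3–0.
Elmhurst vs Brookfield: Brookfield wins 3–0.
Elmhurst vs Fairview: Fairview wins 3–0.
Harrow vs Brookfield: Brookfield wins 3–0.
Harrow vs Fairview: Fairview wins 2–1.
Brookfield vs Fairview: Fairview wins 2–1.
Fairview beats each rival — Elmhurst (3–0), Harrow (2–1), Brookfield (2–1) — so Fairview is the Condorcet winner.

Fairview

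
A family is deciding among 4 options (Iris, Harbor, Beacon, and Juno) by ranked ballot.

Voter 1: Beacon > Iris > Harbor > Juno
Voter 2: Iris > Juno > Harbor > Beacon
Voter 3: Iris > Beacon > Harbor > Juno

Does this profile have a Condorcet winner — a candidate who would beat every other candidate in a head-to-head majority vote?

Yes

Head-to-head results (3 voters total):
Iris vs Harbor: Iris wins 3–0.
Iris vs Beacon: Iris wins 2–1.
Iris vs Juno: Iris wins 3–0.
Harbor vs Beacon: Beacon wins 2–1.
Harbor vs Juno: Harbor wins 2–1.
Beacon vs Juno: Beacon wins 2–1.
Iris beats each rival — Harbor (3–0), Beacon (2–1), Juno (3–0) — so Iris is the Condorcet winner.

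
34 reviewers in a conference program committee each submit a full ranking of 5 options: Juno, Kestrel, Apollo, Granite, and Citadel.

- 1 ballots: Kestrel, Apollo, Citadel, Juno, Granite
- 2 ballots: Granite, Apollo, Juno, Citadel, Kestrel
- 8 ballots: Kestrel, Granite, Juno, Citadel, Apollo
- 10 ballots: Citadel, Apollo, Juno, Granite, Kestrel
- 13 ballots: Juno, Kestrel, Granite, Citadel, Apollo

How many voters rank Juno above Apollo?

Ballots ranking Juno above Apollo: 8+13 = 21.
Ballots ranking Apollo above Juno: 1+2+10 = 13.
So 21 of 34 voters prefer Juno to Apollo.

21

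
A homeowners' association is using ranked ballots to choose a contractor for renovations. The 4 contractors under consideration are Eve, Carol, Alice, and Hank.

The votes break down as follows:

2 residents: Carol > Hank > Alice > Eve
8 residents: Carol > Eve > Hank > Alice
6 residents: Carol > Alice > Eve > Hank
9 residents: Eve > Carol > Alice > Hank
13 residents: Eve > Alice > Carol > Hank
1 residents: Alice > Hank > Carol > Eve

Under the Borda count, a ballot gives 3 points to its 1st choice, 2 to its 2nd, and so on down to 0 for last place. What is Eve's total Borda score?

88

Borda scores:
  Eve: 2·0 + 8·2 + 6·1 + 9·3 + 13·3 + 0 = 88
  Carol: 2·3 + 8·3 + 6·3 + 9·2 + 13·1 + 1 = 80
  Alice: 2·1 + 8·0 + 6·2 + 9·1 + 13·2 + 3 = 52
  Hank: 2·2 + 8·1 + 6·0 + 9·0 + 13·0 + 2 = 14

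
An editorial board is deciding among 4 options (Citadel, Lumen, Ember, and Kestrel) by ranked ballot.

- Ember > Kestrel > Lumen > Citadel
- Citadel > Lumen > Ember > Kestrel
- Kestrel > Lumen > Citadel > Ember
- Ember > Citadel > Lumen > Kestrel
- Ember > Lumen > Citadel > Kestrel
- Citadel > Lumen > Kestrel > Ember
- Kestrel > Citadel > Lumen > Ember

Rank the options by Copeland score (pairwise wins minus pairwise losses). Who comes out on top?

Pairwise results:
  Citadel vs Lumen: Citadel wins 4–3.
  Citadel vs Ember: Citadel wins 4–3.
  Citadel vs Kestrel: Citadel wins 4–3.
  Lumen vs Ember: Lumen wins 4–3.
  Lumen vs Kestrel: Lumen wins 4–3.
  Ember vs Kestrel: Ember wins 4–3.
Copeland scores (wins − losses):
  Citadel: 3 − 0 = 3
  Lumen: 2 − 1 = 1
  Ember: 1 − 2 = -1
  Kestrel: 0 − 3 = -3
Citadel has the best Copeland score.

Citadel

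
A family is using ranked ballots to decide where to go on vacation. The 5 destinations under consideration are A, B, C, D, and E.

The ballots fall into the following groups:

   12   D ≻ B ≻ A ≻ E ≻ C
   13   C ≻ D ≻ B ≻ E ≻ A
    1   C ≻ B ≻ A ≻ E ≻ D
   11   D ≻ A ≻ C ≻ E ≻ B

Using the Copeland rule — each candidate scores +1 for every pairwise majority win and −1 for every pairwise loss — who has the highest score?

Pairwise results:
  A vs B: B wins 26–11.
  A vs C: A wins 23–14.
  A vs D: D wins 36–1.
  A vs E: A wins 24–13.
  B vs C: C wins 25–12.
  B vs D: D wins 36–1.
  B vs E: B wins 26–11.
  C vs D: D wins 23–14.
  C vs E: C wins 25–12.
  D vs E: D wins 36–1.
Copeland scores (wins − losses):
  A: 2 − 2 = 0
  B: 2 − 2 = 0
  C: 2 − 2 = 0
  D: 4 − 0 = 4
  E: 0 − 4 = -4
D has the best Copeland score.

D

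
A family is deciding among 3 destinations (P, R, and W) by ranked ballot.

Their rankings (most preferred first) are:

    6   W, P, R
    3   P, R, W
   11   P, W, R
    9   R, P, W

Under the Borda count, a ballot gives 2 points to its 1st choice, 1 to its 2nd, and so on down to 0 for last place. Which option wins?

P

Borda scores:
  P: 6·1 + 3·2 + 11·2 + 9·1 = 43
  R: 6·0 + 3·1 + 11·0 + 9·2 = 21
  W: 6·2 + 3·0 + 11·1 + 9·0 = 23
P has the highest total.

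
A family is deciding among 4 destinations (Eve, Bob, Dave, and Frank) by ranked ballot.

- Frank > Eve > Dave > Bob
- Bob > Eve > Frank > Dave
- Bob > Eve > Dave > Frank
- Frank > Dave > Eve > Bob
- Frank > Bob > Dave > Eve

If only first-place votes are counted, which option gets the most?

First-place vote totals:
  Eve: 0
  Bob: 2
  Dave: 0
  Frank: 3
Frank has the most first-place votes.

Frank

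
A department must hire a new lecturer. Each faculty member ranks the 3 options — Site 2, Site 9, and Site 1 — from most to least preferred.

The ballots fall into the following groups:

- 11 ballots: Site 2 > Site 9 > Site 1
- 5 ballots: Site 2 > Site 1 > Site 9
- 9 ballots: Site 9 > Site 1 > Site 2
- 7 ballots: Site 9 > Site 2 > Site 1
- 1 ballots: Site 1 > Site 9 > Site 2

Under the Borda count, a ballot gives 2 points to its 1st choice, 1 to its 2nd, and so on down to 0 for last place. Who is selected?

Borda scores:
  Site 2: 11·2 + 5·2 + 9·0 + 7·1 + 0 = 39
  Site 9: 11·1 + 5·0 + 9·2 + 7·2 + 1 = 44
  Site 1: 11·0 + 5·1 + 9·1 + 7·0 + 2 = 16
Site 9 has the highest total.

Site 9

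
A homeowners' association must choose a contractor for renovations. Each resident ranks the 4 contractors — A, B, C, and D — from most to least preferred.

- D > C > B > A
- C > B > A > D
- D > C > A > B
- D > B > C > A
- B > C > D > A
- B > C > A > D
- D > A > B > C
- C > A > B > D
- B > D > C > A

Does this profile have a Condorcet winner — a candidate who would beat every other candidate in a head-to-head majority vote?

Head-to-head results (9 voters total):
A vs B: B wins 6–3.
A vs C: C wins 8–1.
A vs D: D wins 6–3.
B vs C: B wins 5–4.
B vs D: B wins 5–4.
C vs D: D wins 5–4.
B beats each rival — A (6–3), C (5–4), D (5–4) — so B is the Condorcet winner.

Yes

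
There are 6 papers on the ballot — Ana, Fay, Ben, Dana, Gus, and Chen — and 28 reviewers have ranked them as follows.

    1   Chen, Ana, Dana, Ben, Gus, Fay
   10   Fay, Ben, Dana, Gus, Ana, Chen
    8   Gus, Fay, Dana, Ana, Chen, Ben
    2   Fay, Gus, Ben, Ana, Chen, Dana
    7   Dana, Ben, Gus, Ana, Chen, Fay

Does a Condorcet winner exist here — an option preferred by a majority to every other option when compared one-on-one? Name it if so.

Head-to-head results (28 voters total):
Ana vs Fay: Fay wins 20–8.
Ana vs Ben: Ben wins 19–9.
Ana vs Dana: Dana wins 25–3.
Ana vs Gus: Gus wins 27–1.
Ana vs Chen: Ana wins 27–1.
Fay vs Ben: Fay wins 20–8.
Fay vs Dana: Fay wins 20–8.
Fay vs Gus: Gus wins 16–12.
Fay vs Chen: Fay wins 20–8.
Ben vs Dana: Dana wins 16–12.
Ben vs Gus: Ben wins 18–10.
Ben vs Chen: Ben wins 19–9.
Dana vs Gus: Dana wins 18–10.
Dana vs Chen: Dana wins 25–3.
Gus vs Chen: Gus wins 27–1.
No candidate beats all others: Fay beats Ben beats Gus beats Fay, a majority cycle.

There is no Condorcet winner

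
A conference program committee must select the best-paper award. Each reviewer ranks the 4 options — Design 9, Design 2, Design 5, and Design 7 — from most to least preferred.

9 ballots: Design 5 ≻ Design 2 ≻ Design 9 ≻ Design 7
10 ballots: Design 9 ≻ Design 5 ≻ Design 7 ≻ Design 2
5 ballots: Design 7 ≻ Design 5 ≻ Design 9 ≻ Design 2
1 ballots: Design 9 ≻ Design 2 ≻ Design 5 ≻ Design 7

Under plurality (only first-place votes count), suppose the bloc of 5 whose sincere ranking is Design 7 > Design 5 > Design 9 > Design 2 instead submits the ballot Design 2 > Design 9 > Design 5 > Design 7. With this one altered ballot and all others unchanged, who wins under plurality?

Design 9

First-place totals with the altered ballot: Design 9 11, Design 2 5, Design 5 9, Design 7 0.
The winner is unchanged: still Design 9.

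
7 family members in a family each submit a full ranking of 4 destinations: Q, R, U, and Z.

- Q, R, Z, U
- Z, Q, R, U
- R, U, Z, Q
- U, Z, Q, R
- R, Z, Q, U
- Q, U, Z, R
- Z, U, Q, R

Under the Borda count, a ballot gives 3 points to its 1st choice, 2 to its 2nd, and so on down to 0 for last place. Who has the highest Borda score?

Z

Borda scores:
  Q: 3 + 2 + 0 + 1 + 1 + 3 + 1 = 11
  R: 2 + 1 + 3 + 0 + 3 + 0 + 0 = 9
  U: 0 + 0 + 2 + 3 + 0 + 2 + 2 = 9
  Z: 1 + 3 + 1 + 2 + 2 + 1 + 3 = 13
Z has the highest total.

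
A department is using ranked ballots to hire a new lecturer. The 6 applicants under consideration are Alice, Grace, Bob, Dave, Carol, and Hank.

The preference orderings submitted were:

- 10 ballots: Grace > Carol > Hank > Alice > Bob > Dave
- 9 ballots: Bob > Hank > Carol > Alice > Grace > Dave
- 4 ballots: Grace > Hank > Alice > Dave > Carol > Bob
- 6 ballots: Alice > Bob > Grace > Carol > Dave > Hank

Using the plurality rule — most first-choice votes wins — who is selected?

Grace

First-place vote totals:
  Alice: 6
  Grace: 14
  Bob: 9
  Dave: 0
  Carol: 0
  Hank: 0
Grace has the most first-place votes.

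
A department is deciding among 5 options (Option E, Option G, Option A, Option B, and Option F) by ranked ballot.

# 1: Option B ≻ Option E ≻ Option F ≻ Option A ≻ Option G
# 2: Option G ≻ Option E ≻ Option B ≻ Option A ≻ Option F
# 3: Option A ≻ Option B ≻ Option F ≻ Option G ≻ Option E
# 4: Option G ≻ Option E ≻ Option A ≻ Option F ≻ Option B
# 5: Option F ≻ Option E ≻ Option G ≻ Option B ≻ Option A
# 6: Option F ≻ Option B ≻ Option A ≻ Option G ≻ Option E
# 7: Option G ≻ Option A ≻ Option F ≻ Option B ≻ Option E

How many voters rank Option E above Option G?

Ballots ranking Option E above Option G: 2.
Ballots ranking Option G above Option E: 5.
So 2 of 7 voters prefer Option E to Option G.

2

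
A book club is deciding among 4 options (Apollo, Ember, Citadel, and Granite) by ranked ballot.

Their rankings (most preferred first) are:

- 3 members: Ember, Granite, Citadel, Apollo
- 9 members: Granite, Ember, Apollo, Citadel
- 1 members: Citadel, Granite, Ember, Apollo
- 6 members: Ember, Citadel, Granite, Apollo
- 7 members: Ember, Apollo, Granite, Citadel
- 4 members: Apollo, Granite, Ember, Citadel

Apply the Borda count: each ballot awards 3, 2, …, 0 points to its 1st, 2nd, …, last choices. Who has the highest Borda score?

Borda scores:
  Apollo: 3·0 + 9·1 + 0 + 6·0 + 7·2 + 4·3 = 35
  Ember: 3·3 + 9·2 + 1 + 6·3 + 7·3 + 4·1 = 71
  Citadel: 3·1 + 9·0 + 3 + 6·2 + 7·0 + 4·0 = 18
  Granite: 3·2 + 9·3 + 2 + 6·1 + 7·1 + 4·2 = 56
Ember has the highest total.

Ember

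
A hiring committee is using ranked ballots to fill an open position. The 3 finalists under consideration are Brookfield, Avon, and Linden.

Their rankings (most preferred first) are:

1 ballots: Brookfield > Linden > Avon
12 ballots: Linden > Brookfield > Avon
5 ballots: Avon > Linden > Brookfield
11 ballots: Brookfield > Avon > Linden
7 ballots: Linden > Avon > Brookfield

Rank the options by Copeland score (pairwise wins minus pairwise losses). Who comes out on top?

Linden

Pairwise results:
  Brookfield vs Avon: Brookfield wins 24–12.
  Brookfield vs Linden: Linden wins 24–12.
  Avon vs Linden: Linden wins 20–16.
Copeland scores (wins − losses):
  Brookfield: 1 − 1 = 0
  Avon: 0 − 2 = -2
  Linden: 2 − 0 = 2
Linden has the best Copeland score.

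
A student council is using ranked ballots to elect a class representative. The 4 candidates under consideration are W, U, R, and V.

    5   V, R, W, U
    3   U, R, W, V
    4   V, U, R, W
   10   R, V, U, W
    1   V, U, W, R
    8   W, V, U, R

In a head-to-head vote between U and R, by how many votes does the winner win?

Ballots ranking U above R: 3+4+1+8 = 16.
Ballots ranking R above U: 5+10 = 15.
U wins 16–15, a margin of 1.

1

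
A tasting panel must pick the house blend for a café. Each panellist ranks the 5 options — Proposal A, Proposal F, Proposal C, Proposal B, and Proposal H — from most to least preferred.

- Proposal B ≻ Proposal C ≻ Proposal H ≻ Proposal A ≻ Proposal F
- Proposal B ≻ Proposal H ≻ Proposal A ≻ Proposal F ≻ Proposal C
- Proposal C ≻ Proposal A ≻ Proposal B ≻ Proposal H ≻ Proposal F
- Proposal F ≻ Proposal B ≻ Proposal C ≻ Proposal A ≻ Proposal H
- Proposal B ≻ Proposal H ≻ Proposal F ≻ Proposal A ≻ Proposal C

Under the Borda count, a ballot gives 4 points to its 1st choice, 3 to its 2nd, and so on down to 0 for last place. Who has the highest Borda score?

Proposal B

Borda scores:
  Proposal A: 1 + 2 + 3 + 1 + 1 = 8
  Proposal F: 0 + 1 + 0 + 4 + 2 = 7
  Proposal C: 3 + 0 + 4 + 2 + 0 = 9
  Proposal B: 4 + 4 + 2 + 3 + 4 = 17
  Proposal H: 2 + 3 + 1 + 0 + 3 = 9
Proposal B has the highest total.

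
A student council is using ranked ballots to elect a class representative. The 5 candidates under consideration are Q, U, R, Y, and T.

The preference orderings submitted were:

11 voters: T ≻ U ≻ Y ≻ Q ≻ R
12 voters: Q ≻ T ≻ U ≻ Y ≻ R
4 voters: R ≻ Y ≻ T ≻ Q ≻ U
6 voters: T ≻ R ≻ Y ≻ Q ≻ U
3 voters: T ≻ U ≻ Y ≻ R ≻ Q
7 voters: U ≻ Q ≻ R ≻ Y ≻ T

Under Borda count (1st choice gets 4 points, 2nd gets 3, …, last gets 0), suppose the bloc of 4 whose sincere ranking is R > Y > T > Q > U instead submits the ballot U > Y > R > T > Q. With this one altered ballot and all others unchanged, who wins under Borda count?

Borda totals with the altered ballot: Q 86, U 110, R 43, Y 71, T 120.
The winner is unchanged: still T.

T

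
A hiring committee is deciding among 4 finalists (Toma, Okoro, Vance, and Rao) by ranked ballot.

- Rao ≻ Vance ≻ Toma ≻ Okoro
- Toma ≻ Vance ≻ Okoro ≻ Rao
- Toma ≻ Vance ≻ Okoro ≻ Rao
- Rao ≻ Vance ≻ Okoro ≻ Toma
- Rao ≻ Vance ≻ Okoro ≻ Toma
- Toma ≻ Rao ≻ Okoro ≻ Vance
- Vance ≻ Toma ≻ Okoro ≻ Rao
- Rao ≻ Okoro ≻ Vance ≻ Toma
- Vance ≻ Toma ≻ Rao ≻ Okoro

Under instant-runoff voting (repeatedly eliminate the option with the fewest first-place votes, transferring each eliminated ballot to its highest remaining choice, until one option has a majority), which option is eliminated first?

Okoro

Round 1: Rao 4, Toma 3, Vance 2, Okoro 0. Okoro has the fewest and is eliminated.
Round 2: Rao 4, Toma 3, Vance 2. Vance has the fewest and is eliminated.
Round 3: Toma 5, Rao 4. Toma has a majority.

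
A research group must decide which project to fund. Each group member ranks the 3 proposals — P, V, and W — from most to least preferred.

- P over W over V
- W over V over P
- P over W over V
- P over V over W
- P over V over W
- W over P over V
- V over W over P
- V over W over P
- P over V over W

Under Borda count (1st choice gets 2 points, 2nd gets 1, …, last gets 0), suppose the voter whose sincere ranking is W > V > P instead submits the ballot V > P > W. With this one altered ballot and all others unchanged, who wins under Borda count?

Borda totals with the altered ballot: P 12, V 9, W 6.
The winner is unchanged: still P.

P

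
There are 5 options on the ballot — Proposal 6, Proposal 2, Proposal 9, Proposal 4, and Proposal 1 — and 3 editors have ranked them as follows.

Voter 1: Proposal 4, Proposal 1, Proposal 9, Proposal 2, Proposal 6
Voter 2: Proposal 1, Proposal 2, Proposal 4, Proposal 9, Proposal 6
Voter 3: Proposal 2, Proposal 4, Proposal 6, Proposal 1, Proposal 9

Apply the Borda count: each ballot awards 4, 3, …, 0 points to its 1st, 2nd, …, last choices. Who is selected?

Borda scores:
  Proposal 6: 0 + 0 + 2 = 2
  Proposal 2: 1 + 3 + 4 = 8
  Proposal 9: 2 + 1 + 0 = 3
  Proposal 4: 4 + 2 + 3 = 9
  Proposal 1: 3 + 4 + 1 = 8
Proposal 4 has the highest total.

Proposal 4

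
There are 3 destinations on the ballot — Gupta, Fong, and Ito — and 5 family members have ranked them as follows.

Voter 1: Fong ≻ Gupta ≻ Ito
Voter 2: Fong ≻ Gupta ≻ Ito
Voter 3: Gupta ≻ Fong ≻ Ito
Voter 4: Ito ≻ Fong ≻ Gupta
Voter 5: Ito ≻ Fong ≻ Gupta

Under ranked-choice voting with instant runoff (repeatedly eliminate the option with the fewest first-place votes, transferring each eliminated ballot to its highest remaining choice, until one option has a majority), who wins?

Round 1: Fong 2, Ito 2, Gupta 1. Gupta has the fewest and is eliminated.
Round 2: Fong 3, Ito 2. Fong has a majority.

Fong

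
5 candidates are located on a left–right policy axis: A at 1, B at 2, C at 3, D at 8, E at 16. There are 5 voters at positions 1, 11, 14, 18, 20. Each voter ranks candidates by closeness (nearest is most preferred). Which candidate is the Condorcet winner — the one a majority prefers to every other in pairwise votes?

E

With single-peaked preferences on a line, the Condorcet winner is the candidate closest to the median voter.
The median voter (position 14) is closest to E at 16.
Check: E vs D — voters closer to E: 3 of 5.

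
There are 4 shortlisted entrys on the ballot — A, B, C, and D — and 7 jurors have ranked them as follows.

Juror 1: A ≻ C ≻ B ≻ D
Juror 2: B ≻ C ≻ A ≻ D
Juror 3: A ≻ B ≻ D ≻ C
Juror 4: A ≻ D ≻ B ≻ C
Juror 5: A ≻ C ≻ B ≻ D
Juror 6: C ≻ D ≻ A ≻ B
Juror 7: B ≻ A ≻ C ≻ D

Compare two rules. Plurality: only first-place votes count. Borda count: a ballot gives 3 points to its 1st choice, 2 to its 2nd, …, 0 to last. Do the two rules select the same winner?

Yes

Plurality first-place counts: A 4, B 2, C 1, D 0 → A.
Borda totals: A 16, B 11, C 10, D 5 → A.
The two rules agree on A.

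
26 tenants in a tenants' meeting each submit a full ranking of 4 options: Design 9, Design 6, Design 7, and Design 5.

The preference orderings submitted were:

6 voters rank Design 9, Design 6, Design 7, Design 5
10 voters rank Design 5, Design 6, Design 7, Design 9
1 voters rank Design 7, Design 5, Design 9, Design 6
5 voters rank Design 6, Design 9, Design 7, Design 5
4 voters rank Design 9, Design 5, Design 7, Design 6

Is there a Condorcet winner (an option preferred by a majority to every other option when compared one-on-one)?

No

Head-to-head results (26 voters total):
Design 9 vs Design 6: Design 6 wins 15–11.
Design 9 vs Design 7: Design 9 wins 15–11.
Design 9 vs Design 5: Design 9 wins 15–11.
Design 6 vs Design 7: Design 6 wins 21–5.
Design 6 vs Design 5: Design 5 wins 15–11.
Design 7 vs Design 5: Design 5 wins 14–12.
No candidate beats all others: Design 9 beats Design 5 beats Design 6 beats Design 9, a majority cycle.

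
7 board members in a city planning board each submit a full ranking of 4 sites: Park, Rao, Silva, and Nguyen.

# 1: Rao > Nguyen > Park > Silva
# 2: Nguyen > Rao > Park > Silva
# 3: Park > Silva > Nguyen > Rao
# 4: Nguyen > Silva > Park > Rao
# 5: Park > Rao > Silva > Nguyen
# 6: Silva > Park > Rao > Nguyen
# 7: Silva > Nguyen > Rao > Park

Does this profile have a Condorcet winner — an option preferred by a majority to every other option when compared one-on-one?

No

Head-to-head results (7 voters total):
Park vs Rao: Park wins 4–3.
Park vs Silva: Park wins 4–3.
Park vs Nguyen: Nguyen wins 4–3.
Rao vs Silva: Silva wins 4–3.
Rao vs Nguyen: Nguyen wins 4–3.
Silva vs Nguyen: Silva wins 4–3.
No candidate beats all others: Park beats Silva beats Nguyen beats Park, a majority cycle.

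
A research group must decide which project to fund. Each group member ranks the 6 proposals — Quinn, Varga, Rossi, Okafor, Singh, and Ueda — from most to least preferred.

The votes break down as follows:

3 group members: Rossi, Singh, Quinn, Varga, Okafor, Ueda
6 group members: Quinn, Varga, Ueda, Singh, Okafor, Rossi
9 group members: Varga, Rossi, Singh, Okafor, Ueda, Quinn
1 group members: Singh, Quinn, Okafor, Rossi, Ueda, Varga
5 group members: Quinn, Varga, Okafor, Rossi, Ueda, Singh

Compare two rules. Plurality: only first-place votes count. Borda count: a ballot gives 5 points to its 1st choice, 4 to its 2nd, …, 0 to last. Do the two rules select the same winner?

Plurality first-place counts: Quinn 11, Varga 9, Rossi 3, Okafor 0, Singh 1, Ueda 0 → Quinn.
Borda totals: Quinn 68, Varga 95, Rossi 63, Okafor 45, Singh 56, Ueda 33 → Varga.
The two rules disagree: plurality picks Quinn, Borda picks Varga.

No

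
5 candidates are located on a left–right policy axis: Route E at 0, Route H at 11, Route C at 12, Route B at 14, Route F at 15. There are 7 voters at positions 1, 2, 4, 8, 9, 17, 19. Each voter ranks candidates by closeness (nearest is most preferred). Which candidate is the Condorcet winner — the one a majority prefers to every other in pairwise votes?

Route H

With single-peaked preferences on a line, the Condorcet winner is the candidate closest to the median voter.
The median voter (position 8) is closest to Route H at 11.
Check: Route H vs Route B — voters closer to Route H: 5 of 7.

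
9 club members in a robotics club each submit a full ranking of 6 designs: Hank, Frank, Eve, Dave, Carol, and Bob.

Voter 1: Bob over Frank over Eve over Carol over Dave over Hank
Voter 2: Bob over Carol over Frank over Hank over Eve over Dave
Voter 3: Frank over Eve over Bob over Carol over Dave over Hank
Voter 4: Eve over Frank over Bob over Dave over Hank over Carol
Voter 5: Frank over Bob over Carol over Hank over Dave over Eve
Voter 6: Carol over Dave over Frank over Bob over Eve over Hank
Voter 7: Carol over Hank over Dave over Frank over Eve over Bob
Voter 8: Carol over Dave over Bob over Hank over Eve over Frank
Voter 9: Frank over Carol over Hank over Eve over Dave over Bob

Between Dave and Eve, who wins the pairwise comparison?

Ballots ranking Dave above Eve: 4.
Ballots ranking Eve above Dave: 5.
Eve wins the head-to-head, 5–4.

Eve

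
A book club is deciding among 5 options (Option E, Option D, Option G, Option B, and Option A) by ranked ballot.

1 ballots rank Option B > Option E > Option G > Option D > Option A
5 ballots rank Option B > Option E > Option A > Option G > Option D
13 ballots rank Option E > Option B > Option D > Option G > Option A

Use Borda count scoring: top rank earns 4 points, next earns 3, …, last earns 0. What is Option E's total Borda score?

70

Borda scores:
  Option E: 3 + 5·3 + 13·4 = 70
  Option D: 1 + 5·0 + 13·2 = 27
  Option G: 2 + 5·1 + 13·1 = 20
  Option B: 4 + 5·4 + 13·3 = 63
  Option A: 0 + 5·2 + 13·0 = 10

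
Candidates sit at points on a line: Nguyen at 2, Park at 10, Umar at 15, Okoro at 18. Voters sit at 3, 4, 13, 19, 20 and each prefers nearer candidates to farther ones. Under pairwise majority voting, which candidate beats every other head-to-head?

With single-peaked preferences on a line, the Condorcet winner is the candidate closest to the median voter.
The median voter (position 13) is closest to Umar at 15.
Check: Umar vs Nguyen — voters closer to Umar: 3 of 5.

Umar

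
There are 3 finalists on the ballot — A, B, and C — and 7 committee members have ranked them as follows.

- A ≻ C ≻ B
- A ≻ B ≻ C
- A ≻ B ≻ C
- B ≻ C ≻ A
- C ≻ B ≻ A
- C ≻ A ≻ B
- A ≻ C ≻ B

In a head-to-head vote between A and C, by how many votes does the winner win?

1

Ballots ranking A above C: 4.
Ballots ranking C above A: 3.
A wins 4–3, a margin of 1.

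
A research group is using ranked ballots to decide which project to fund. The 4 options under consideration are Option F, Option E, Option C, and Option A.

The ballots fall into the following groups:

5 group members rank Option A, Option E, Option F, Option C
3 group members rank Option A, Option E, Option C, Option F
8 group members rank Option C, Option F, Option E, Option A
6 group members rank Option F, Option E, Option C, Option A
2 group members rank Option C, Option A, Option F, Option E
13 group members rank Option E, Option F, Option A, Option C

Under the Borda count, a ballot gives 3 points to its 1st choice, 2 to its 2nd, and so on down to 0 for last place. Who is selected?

Borda scores:
  Option F: 5·1 + 3·0 + 8·2 + 6·3 + 2·1 + 13·2 = 67
  Option E: 5·2 + 3·2 + 8·1 + 6·2 + 2·0 + 13·3 = 75
  Option C: 5·0 + 3·1 + 8·3 + 6·1 + 2·3 + 13·0 = 39
  Option A: 5·3 + 3·3 + 8·0 + 6·0 + 2·2 + 13·1 = 41
Option E has the highest total.

Option E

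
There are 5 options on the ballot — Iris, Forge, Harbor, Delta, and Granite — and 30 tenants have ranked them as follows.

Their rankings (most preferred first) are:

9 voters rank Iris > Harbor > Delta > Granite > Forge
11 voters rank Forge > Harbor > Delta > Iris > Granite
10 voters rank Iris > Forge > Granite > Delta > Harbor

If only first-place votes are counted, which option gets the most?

Iris

First-place vote totals:
  Iris: 19
  Forge: 11
  Harbor: 0
  Delta: 0
  Granite: 0
Iris has the most first-place votes.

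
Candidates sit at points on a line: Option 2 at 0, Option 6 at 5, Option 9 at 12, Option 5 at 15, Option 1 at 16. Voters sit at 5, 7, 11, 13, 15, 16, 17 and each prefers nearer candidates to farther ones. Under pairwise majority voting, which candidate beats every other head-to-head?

With single-peaked preferences on a line, the Condorcet winner is the candidate closest to the median voter.
The median voter (position 13) is closest to Option 9 at 12.
Check: Option 9 vs Option 2 — voters closer to Option 9: 6 of 7.

Option 9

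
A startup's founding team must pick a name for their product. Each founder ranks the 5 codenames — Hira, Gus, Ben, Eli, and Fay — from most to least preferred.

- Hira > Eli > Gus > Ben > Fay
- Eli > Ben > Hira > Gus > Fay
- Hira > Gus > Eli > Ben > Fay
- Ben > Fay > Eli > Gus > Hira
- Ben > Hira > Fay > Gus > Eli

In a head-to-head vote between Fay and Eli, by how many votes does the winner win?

1

Ballots ranking Fay above Eli: 2.
Ballots ranking Eli above Fay: 3.
Eli wins 3–2, a margin of 1.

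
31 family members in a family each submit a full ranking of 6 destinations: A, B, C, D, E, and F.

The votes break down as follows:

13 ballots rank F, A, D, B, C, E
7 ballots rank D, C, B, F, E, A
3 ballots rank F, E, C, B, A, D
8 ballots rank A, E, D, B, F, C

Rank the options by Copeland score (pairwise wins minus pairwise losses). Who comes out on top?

Pairwise results:
  A vs B: A wins 21–10.
  A vs C: A wins 21–10.
  A vs D: A wins 24–7.
  A vs E: A wins 21–10.
  A vs F: F wins 23–8.
  B vs C: B wins 21–10.
  B vs D: D wins 28–3.
  B vs E: B wins 20–11.
  B vs F: F wins 16–15.
  C vs D: D wins 28–3.
  C vs E: C wins 20–11.
  C vs F: F wins 24–7.
  D vs E: D wins 20–11.
  D vs F: F wins 16–15.
  E vs F: F wins 23–8.
Copeland scores (wins − losses):
  A: 4 − 1 = 3
  B: 2 − 3 = -1
  C: 1 − 4 = -3
  D: 3 − 2 = 1
  E: 0 − 5 = -5
  F: 5 − 0 = 5
F has the best Copeland score.

F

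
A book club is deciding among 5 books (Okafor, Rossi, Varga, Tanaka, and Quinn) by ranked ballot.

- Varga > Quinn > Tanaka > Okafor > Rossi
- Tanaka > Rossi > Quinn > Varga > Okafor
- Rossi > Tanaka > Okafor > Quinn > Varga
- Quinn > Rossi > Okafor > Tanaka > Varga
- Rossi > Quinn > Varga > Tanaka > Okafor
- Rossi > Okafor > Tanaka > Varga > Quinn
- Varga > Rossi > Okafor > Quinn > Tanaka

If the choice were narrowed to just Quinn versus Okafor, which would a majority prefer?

Ballots ranking Quinn above Okafor: 4.
Ballots ranking Okafor above Quinn: 3.
Quinn wins the head-to-head, 4–3.

Quinn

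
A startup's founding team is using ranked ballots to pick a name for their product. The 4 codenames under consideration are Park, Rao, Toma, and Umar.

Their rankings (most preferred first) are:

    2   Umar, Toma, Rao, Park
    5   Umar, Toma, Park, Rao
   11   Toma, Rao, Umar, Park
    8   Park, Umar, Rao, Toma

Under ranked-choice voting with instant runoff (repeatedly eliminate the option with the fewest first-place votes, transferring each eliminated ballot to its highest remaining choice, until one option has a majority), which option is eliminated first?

Round 1: Toma 11, Park 8, Umar 7, Rao 0. Rao has the fewest and is eliminated.
Round 2: Toma 11, Park 8, Umar 7. Umar has the fewest and is eliminated.
Round 3: Toma 18, Park 8. Toma has a majority.

Rao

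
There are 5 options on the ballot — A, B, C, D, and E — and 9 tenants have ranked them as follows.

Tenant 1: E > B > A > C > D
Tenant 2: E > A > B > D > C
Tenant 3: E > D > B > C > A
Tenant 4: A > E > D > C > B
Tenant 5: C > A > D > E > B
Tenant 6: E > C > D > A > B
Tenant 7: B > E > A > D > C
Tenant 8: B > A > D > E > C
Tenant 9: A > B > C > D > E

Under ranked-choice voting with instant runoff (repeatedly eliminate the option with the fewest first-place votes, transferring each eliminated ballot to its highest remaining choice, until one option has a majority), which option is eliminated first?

D

Round 1: E 4, A 2, B 2, C 1, D 0. D has the fewest and is eliminated.
Round 2: E 4, A 2, B 2, C 1. C has the fewest and is eliminated.
Round 3: E 4, A 3, B 2. B has the fewest and is eliminated.
Round 4: E 5, A 4. E has a majority.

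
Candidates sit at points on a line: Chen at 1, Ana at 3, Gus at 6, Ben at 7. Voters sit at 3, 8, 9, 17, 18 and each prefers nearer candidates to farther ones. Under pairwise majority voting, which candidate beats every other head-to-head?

Ben

With single-peaked preferences on a line, the Condorcet winner is the candidate closest to the median voter.
The median voter (position 9) is closest to Ben at 7.
Check: Ben vs Gus — voters closer to Ben: 4 of 5.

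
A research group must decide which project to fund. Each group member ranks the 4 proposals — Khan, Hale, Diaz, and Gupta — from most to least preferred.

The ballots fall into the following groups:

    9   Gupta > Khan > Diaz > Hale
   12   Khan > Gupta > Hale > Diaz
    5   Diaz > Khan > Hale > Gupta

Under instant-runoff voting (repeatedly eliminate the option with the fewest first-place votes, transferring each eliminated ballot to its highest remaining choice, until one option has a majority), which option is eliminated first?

Hale

Round 1: Khan 12, Gupta 9, Diaz 5, Hale 0. Hale has the fewest and is eliminated.
Round 2: Khan 12, Gupta 9, Diaz 5. Diaz has the fewest and is eliminated.
Round 3: Khan 17, Gupta 9. Khan has a majority.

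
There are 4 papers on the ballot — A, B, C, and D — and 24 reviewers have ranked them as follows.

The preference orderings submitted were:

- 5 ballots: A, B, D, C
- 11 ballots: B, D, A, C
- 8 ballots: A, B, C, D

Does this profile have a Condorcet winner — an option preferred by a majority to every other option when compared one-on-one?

Head-to-head results (24 voters total):
A vs B: A wins 13–11.
A vs C: A wins 24–0.
A vs D: A wins 13–11.
B vs C: B wins 24–0.
B vs D: B wins 24–0.
C vs D: D wins 16–8.
A beats each rival — B (13–11), C (24–0), D (13–11) — so A is the Condorcet winner.

Yes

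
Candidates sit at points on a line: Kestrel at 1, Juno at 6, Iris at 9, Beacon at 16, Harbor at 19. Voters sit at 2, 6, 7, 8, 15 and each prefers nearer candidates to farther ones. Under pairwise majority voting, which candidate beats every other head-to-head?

Juno

With single-peaked preferences on a line, the Condorcet winner is the candidate closest to the median voter.
The median voter (position 7) is closest to Juno at 6.
Check: Juno vs Kestrel — voters closer to Juno: 4 of 5.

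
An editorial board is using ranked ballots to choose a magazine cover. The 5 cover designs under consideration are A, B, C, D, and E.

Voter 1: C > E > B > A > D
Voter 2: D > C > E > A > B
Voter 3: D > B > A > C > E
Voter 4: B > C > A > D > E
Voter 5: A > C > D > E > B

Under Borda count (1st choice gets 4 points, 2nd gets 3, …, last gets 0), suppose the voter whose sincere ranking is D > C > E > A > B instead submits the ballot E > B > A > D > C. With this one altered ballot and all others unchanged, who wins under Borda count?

B

Borda totals with the altered ballot: A 11, B 12, C 11, D 8, E 8.
The switch changes the winner from C to B.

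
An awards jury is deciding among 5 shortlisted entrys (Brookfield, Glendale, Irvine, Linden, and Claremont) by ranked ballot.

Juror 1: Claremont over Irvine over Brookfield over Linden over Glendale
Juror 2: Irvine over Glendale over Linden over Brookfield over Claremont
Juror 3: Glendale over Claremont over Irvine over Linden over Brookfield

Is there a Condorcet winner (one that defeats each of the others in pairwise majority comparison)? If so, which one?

Head-to-head results (3 voters total):
Brookfield vs Glendale: Glendale wins 2–1.
Brookfield vs Irvine: Irvine wins 3–0.
Brookfield vs Linden: Linden wins 2–1.
Brookfield vs Claremont: Claremont wins 2–1.
Glendale vs Irvine: Irvine wins 2–1.
Glendale vs Linden: Glendale wins 2–1.
Glendale vs Claremont: Glendale wins 2–1.
Irvine vs Linden: Irvine wins 3–0.
Irvine vs Claremont: Claremont wins 2–1.
Linden vs Claremont: Claremont wins 2–1.
No candidate beats all others: Glendale beats Claremont beats Irvine beats Glendale, a majority cycle.

There is no Condorcet winner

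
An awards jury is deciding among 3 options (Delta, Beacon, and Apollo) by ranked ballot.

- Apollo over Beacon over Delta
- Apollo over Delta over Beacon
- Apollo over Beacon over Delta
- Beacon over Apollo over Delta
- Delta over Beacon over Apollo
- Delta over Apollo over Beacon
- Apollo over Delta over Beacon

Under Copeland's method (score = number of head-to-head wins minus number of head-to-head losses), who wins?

Pairwise results:
  Delta vs Beacon: Delta wins 4–3.
  Delta vs Apollo: Apollo wins 5–2.
  Beacon vs Apollo: Apollo wins 5–2.
Copeland scores (wins − losses):
  Delta: 1 − 1 = 0
  Beacon: 0 − 2 = -2
  Apollo: 2 − 0 = 2
Apollo has the best Copeland score.

Apollo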